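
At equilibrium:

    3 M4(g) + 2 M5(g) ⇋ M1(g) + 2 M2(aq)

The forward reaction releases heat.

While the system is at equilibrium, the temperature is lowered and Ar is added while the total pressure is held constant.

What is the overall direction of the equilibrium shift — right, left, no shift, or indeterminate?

The forward reaction is exothermic. Lowering T favours the exothermic direction — shift to the right.
Adding inert gas at constant total pressure expands the volume and lowers every reacting partial pressure. With Δn_gas = 1 − 5 = -4, Q moves away from K toward the side with fewer gas moles, so the system shifts toward the side with more gas moles — to the left.
The individual effects push in opposite directions; without quantitative information the net direction cannot be determined.

cannot be determined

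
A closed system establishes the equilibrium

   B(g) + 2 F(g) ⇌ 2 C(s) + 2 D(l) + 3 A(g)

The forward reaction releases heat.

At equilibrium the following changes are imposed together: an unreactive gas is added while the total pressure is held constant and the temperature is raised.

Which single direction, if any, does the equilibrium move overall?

Adding inert gas at constant total pressure expands the volume, scaling every reacting partial pressure by the same factor. Δn_gas = 3 − 3 = 0, so Q is unchanged — no shift.
The forward reaction is exothermic. Raising T favours the endothermic direction — shift to the left.
Only the nonzero effect(s) matter; the net shift is to the left.

left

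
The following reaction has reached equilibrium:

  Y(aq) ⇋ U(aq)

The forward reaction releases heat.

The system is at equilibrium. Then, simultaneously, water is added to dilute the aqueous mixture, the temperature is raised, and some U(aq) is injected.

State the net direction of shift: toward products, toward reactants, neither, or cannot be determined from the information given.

Dilution scales every aqueous concentration by the same factor. Δn_aq = 1 − 1 = 0, so Q is unchanged — no shift.
The forward reaction is exothermic. Raising T favours the endothermic direction — shift to the left.
Adding U (aq), a product, drives the reaction to the left.
Only the nonzero effect(s) matter; the net shift is to the left.

left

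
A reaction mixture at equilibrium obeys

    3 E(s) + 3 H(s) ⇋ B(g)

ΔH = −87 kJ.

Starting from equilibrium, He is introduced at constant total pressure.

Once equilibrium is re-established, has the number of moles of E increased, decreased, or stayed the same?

decreases

Adding inert gas at constant total pressure expands the volume and lowers every reacting partial pressure. With Δn_gas = 1 − 0 = +1, Q moves away from K toward the side with fewer gas moles, so the system shifts toward the side with more gas moles — to the right.
The net shift is to the right. E is a reactant, so its amount decreases.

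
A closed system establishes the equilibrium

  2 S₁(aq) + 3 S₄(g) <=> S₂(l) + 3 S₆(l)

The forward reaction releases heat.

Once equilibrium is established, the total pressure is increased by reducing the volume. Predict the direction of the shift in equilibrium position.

Gas moles: reactants 3, products 0 (Δn_gas = -3). Compression shifts the system toward the side with fewer moles of gas — to the right.

right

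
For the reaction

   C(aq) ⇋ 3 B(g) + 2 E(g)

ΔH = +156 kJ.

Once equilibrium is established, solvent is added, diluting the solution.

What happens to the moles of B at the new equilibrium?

Dilution lowers every aqueous concentration by the same factor. Δn_aq = 0 − 1 = -1, so the system shifts toward the side with more dissolved moles — to the left.
The net shift is to the left. B is a product, so its amount decreases.

decreases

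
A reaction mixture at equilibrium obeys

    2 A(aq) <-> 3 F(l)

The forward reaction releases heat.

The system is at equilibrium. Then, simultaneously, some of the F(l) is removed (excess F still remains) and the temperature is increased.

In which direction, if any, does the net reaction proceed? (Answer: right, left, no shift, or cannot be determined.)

F is a pure liquid; its activity is 1 regardless of amount, so Q is unaffected — no shift from this change.
The forward reaction is exothermic. Raising T favours the endothermic direction — shift to the left.
Only the nonzero effect(s) matter; the net shift is to the left.

left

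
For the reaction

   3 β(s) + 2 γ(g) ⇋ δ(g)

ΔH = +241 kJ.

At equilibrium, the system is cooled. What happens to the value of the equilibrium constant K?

decreases

K depends on temperature via the van 't Hoff relation. The forward reaction is endothermic, so lowering T decreases K.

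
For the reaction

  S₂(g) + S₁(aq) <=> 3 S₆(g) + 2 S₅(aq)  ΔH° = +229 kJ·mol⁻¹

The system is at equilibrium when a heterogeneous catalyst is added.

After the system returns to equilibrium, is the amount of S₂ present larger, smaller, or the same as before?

unchanged

A catalyst speeds both forward and reverse rates equally; it changes neither Q nor K — no shift from this change.
No net shift occurs, so the amount of S₂ is unchanged.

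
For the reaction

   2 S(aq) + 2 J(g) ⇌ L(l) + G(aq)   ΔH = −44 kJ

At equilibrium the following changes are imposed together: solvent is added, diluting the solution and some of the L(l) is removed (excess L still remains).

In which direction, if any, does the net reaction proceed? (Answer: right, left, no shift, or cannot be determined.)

Dilution lowers every aqueous concentration by the same factor. Δn_aq = 1 − 2 = -1, so the system shifts toward the side with more dissolved moles — to the left.
L is a pure liquid; its activity is 1 regardless of amount, so Q is unaffected — no shift from this change.
Only the nonzero effect(s) matter; the net shift is to the left.

left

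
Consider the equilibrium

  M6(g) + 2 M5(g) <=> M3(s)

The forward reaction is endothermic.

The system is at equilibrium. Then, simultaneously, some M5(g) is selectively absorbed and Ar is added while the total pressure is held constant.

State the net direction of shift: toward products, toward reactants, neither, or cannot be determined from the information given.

Removing M5 (g), a reactant, drives the reaction to the left.
Adding inert gas at constant total pressure expands the volume and lowers every reacting partial pressure. With Δn_gas = 0 − 3 = -3, Q moves away from K toward the side with fewer gas moles, so the system shifts toward the side with more gas moles — to the left.
All effects act in the same direction — net shift to the left.

left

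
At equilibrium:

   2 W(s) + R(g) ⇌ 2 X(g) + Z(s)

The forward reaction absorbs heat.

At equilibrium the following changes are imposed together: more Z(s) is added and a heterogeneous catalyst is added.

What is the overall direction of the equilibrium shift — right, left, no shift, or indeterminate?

no shift

Z is a pure solid; its activity is 1 regardless of amount, so Q is unaffected — no shift from this change.
A catalyst speeds both forward and reverse rates equally; it changes neither Q nor K — no shift from this change.
None of the changes alters Q relative to K, so there is no net shift.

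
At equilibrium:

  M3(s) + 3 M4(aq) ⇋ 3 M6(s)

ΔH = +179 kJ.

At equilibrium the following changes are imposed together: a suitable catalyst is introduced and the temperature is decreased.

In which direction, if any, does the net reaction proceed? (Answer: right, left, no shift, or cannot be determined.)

left

A catalyst speeds both forward and reverse rates equally; it changes neither Q nor K — no shift from this change.
The forward reaction is endothermic. Lowering T favours the exothermic direction — shift to the left.
Only the nonzero effect(s) matter; the net shift is to the left.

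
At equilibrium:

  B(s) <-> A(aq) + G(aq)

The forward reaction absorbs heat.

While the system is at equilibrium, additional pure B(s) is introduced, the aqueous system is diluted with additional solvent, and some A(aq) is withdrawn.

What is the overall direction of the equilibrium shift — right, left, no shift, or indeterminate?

B is a pure solid; its activity is 1 regardless of amount, so Q is unaffected — no shift from this change.
Dilution lowers every aqueous concentration by the same factor. Δn_aq = 2 − 0 = +2, so the system shifts toward the side with more dissolved moles — to the right.
Removing A (aq), a product, drives the reaction to the right.
Only the nonzero effect(s) matter; the net shift is to the right.

right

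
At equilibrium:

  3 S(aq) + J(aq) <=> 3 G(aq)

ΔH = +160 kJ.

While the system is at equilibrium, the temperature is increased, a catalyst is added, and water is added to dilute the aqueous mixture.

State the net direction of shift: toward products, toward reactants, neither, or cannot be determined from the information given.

cannot be determined

The forward reaction is endothermic. Raising T favours the endothermic direction — shift to the right.
A catalyst speeds both forward and reverse rates equally; it changes neither Q nor K — no shift from this change.
Dilution lowers every aqueous concentration by the same factor. Δn_aq = 3 − 4 = -1, so the system shifts toward the side with more dissolved moles — to the left.
The individual effects push in opposite directions; without quantitative information the net direction cannot be determined.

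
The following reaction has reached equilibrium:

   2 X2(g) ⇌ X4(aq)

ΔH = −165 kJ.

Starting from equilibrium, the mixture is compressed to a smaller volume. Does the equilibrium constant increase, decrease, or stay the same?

The equilibrium constant depends only on temperature. This perturbation may move the position of equilibrium, but since T is unchanged, K itself is unchanged.

unchanged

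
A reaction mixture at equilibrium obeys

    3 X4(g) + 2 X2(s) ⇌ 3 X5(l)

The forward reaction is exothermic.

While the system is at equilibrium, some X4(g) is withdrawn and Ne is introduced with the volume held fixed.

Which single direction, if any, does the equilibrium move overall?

Removing X4 (g), a reactant, drives the reaction to the left.
At constant volume, adding an inert gas leaves every reacting species' partial pressure unchanged, so Q is unchanged — no shift from this change.
Only the nonzero effect(s) matter; the net shift is to the left.

left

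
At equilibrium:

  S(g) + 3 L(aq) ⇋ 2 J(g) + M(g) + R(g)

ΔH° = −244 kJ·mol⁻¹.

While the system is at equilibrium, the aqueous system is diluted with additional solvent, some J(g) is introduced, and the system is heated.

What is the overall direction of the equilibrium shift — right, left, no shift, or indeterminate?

Dilution lowers every aqueous concentration by the same factor. Δn_aq = 0 − 3 = -3, so the system shifts toward the side with more dissolved moles — to the left.
Adding J (g), a product, drives the reaction to the left.
The forward reaction is exothermic. Raising T favours the endothermic direction — shift to the left.
All effects act in the same direction — net shift to the left.

left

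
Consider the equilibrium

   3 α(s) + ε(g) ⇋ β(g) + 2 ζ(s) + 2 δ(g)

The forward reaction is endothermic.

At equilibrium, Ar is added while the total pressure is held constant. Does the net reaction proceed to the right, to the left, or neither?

right

Adding inert gas at constant total pressure expands the volume and lowers every reacting partial pressure. With Δn_gas = 3 − 1 = +2, Q moves away from K toward the side with fewer gas moles, so the system shifts toward the side with more gas moles — to the right.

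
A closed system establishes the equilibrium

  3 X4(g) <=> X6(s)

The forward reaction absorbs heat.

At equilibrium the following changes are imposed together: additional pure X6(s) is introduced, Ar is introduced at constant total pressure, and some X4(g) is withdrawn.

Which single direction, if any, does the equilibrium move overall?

left

X6 is a pure solid; its activity is 1 regardless of amount, so Q is unaffected — no shift from this change.
Adding inert gas at constant total pressure expands the volume and lowers every reacting partial pressure. With Δn_gas = 0 − 3 = -3, Q moves away from K toward the side with fewer gas moles, so the system shifts toward the side with more gas moles — to the left.
Removing X4 (g), a reactant, drives the reaction to the left.
Only the nonzero effect(s) matter; the net shift is to the left.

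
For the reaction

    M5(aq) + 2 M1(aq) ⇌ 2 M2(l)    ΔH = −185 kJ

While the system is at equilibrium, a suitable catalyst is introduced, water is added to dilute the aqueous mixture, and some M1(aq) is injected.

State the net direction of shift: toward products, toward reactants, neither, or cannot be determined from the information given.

A catalyst speeds both forward and reverse rates equally; it changes neither Q nor K — no shift from this change.
Dilution lowers every aqueous concentration by the same factor. Δn_aq = 0 − 3 = -3, so the system shifts toward the side with more dissolved moles — to the left.
Adding M1 (aq), a reactant, drives the reaction to the right.
The individual effects push in opposite directions; without quantitative information the net direction cannot be determined.

cannot be determined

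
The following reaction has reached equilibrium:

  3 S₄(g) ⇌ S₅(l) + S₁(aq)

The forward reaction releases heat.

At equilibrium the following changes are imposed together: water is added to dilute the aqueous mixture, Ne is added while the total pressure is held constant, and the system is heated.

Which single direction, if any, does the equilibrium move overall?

cannot be determined

Dilution lowers every aqueous concentration by the same factor. Δn_aq = 1 − 0 = +1, so the system shifts toward the side with more dissolved moles — to the right.
Adding inert gas at constant total pressure expands the volume and lowers every reacting partial pressure. With Δn_gas = 0 − 3 = -3, Q moves away from K toward the side with fewer gas moles, so the system shifts toward the side with more gas moles — to the left.
The forward reaction is exothermic. Raising T favours the endothermic direction — shift to the left.
The individual effects push in opposite directions; without quantitative information the net direction cannot be determined.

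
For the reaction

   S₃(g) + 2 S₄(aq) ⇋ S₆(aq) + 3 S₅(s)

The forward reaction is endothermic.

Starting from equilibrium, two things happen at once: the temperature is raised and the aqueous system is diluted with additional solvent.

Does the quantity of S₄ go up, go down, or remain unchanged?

The forward reaction is endothermic. Raising T favours the endothermic direction — shift to the right.
Dilution lowers every aqueous concentration by the same factor. Δn_aq = 1 − 2 = -1, so the system shifts toward the side with more dissolved moles — to the left.
The two effects oppose each other, so the net shift — and hence the change in S₄ — cannot be determined from the given information.

cannot be determined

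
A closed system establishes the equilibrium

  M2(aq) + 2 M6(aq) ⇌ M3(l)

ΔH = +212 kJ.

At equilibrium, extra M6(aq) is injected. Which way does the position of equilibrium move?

right

Adding M6 (aq), a reactant, drives the reaction to the right.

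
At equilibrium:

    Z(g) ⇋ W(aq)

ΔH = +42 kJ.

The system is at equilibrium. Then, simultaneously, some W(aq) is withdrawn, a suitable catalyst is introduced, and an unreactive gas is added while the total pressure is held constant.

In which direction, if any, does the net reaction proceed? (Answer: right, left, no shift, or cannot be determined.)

Removing W (aq), a product, drives the reaction to the right.
A catalyst speeds both forward and reverse rates equally; it changes neither Q nor K — no shift from this change.
Adding inert gas at constant total pressure expands the volume and lowers every reacting partial pressure. With Δn_gas = 0 − 1 = -1, Q moves away from K toward the side with fewer gas moles, so the system shifts toward the side with more gas moles — to the left.
The individual effects push in opposite directions; without quantitative information the net direction cannot be determined.

cannot be determined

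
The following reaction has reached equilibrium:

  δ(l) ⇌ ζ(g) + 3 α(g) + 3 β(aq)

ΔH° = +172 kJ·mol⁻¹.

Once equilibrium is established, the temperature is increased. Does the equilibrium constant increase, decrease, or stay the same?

increases

K depends on temperature via the van 't Hoff relation. The forward reaction is endothermic, so raising T increases K.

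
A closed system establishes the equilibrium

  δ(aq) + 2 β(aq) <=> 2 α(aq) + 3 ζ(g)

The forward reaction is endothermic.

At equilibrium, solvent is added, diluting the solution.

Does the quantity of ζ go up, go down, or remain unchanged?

Dilution lowers every aqueous concentration by the same factor. Δn_aq = 2 − 3 = -1, so the system shifts toward the side with more dissolved moles — to the left.
The net shift is to the left. ζ is a product, so its amount decreases.

decreases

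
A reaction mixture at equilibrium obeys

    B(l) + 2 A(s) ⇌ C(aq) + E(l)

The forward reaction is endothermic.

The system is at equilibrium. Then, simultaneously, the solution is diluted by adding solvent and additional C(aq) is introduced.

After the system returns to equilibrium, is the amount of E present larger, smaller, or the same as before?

Dilution lowers every aqueous concentration by the same factor. Δn_aq = 1 − 0 = +1, so the system shifts toward the side with more dissolved moles — to the right.
Adding C (aq), a product, drives the reaction to the left.
The two effects oppose each other, so the net shift — and hence the change in E — cannot be determined from the given information.

cannot be determined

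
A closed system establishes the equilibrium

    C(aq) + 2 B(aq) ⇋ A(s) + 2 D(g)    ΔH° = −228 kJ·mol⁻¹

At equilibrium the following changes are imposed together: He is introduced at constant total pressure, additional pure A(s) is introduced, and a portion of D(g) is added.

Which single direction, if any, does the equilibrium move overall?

Adding inert gas at constant total pressure expands the volume and lowers every reacting partial pressure. With Δn_gas = 2 − 0 = +2, Q moves away from K toward the side with fewer gas moles, so the system shifts toward the side with more gas moles — to the right.
A is a pure solid; its activity is 1 regardless of amount, so Q is unaffected — no shift from this change.
Adding D (g), a product, drives the reaction to the left.
The individual effects push in opposite directions; without quantitative information the net direction cannot be determined.

cannot be determined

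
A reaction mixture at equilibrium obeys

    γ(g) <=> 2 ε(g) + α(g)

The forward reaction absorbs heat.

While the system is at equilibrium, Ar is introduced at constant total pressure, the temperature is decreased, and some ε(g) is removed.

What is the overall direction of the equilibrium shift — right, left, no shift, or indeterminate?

Adding inert gas at constant total pressure expands the volume and lowers every reacting partial pressure. With Δn_gas = 3 − 1 = +2, Q moves away from K toward the side with fewer gas moles, so the system shifts toward the side with more gas moles — to the right.
The forward reaction is endothermic. Lowering T favours the exothermic direction — shift to the left.
Removing ε (g), a product, drives the reaction to the right.
The individual effects push in opposite directions; without quantitative information the net direction cannot be determined.

cannot be determined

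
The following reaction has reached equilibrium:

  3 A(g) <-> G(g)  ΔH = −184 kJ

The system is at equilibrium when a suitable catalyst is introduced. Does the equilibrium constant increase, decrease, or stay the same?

unchanged

The equilibrium constant depends only on temperature. This perturbation changes neither the position of equilibrium nor K.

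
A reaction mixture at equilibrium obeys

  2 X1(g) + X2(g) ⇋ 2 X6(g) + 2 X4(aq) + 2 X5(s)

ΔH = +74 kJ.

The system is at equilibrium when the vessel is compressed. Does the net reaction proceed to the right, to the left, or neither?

Gas moles: reactants 3, products 2 (Δn_gas = -1). Compression shifts the system toward the side with fewer moles of gas — to the right.

right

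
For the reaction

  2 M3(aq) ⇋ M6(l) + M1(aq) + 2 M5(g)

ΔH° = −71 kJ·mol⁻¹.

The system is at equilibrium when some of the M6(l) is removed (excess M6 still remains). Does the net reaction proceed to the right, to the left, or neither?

M6 is a pure liquid; its activity is 1 regardless of amount, so Q is unaffected — no shift from this change.

no shift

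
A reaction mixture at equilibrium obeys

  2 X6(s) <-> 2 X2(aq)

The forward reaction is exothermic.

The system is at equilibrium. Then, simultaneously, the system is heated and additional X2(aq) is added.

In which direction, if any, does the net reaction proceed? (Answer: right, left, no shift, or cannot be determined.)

left

The forward reaction is exothermic. Raising T favours the endothermic direction — shift to the left.
Adding X2 (aq), a product, drives the reaction to the left.
All effects act in the same direction — net shift to the left.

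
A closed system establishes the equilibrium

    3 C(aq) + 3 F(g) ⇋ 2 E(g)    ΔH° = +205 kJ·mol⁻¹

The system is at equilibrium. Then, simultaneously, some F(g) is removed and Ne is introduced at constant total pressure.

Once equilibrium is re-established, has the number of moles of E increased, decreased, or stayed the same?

decreases

Removing F (g), a reactant, drives the reaction to the left.
Adding inert gas at constant total pressure expands the volume and lowers every reacting partial pressure. With Δn_gas = 2 − 3 = -1, Q moves away from K toward the side with fewer gas moles, so the system shifts toward the side with more gas moles — to the left.
The net shift is to the left. E is a product, so its amount decreases.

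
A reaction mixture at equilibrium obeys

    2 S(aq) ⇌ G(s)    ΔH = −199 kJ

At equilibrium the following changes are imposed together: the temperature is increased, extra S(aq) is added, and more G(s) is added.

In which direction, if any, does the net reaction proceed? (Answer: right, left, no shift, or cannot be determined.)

The forward reaction is exothermic. Raising T favours the endothermic direction — shift to the left.
Adding S (aq), a reactant, drives the reaction to the right.
G is a pure solid; its activity is 1 regardless of amount, so Q is unaffected — no shift from this change.
The individual effects push in opposite directions; without quantitative information the net direction cannot be determined.

cannot be determined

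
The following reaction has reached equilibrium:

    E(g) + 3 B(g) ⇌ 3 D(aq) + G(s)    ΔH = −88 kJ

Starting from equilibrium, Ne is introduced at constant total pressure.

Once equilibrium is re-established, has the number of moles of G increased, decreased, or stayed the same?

Adding inert gas at constant total pressure expands the volume and lowers every reacting partial pressure. With Δn_gas = 0 − 4 = -4, Q moves away from K toward the side with fewer gas moles, so the system shifts toward the side with more gas moles — to the left.
The net shift is to the left. G is a product, so its amount decreases.

decreases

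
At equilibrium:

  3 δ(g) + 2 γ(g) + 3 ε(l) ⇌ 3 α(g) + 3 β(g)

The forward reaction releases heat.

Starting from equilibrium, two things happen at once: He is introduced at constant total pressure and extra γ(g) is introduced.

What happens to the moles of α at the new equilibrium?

Adding inert gas at constant total pressure expands the volume and lowers every reacting partial pressure. With Δn_gas = 6 − 5 = +1, Q moves away from K toward the side with fewer gas moles, so the system shifts toward the side with more gas moles — to the right.
Adding γ (g), a reactant, drives the reaction to the right.
The net shift is to the right. α is a product, so its amount increases.

increases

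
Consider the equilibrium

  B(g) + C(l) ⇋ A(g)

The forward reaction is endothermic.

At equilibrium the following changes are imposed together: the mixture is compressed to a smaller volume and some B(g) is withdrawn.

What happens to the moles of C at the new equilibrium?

Gas moles: reactants 1, products 1. Δn_gas = 0, so a volume change leaves Q equal to K — no shift from this change.
Removing B (g), a reactant, drives the reaction to the left.
The net shift is to the left. C is a reactant, so its amount increases.

increases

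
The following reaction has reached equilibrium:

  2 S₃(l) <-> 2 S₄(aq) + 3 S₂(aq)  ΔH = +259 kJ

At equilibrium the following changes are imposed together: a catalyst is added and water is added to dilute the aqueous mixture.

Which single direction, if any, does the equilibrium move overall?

right

A catalyst speeds both forward and reverse rates equally; it changes neither Q nor K — no shift from this change.
Dilution lowers every aqueous concentration by the same factor. Δn_aq = 5 − 0 = +5, so the system shifts toward the side with more dissolved moles — to the right.
Only the nonzero effect(s) matter; the net shift is to the right.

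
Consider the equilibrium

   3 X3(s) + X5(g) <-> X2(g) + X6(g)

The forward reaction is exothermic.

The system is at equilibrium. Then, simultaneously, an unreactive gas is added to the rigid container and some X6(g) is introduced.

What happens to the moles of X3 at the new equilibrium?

At constant volume, adding an inert gas leaves every reacting species' partial pressure unchanged, so Q is unchanged — no shift from this change.
Adding X6 (g), a product, drives the reaction to the left.
The net shift is to the left. X3 is a reactant, so its amount increases.

increases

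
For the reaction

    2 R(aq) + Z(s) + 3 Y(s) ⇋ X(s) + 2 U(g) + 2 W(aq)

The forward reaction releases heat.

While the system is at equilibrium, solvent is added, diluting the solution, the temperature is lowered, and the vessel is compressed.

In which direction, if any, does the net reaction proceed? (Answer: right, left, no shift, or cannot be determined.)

cannot be determined

Dilution scales every aqueous concentration by the same factor. Δn_aq = 2 − 2 = 0, so Q is unchanged — no shift.
The forward reaction is exothermic. Lowering T favours the exothermic direction — shift to the right.
Gas moles: reactants 0, products 2 (Δn_gas = +2). Compression shifts the system toward the side with fewer moles of gas — to the left.
The individual effects push in opposite directions; without quantitative information the net direction cannot be determined.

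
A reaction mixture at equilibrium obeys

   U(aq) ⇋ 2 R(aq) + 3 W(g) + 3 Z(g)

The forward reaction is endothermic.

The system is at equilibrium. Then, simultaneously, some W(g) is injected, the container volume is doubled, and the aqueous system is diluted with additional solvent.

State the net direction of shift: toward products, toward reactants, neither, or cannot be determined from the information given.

cannot be determined

Adding W (g), a product, drives the reaction to the left.
Gas moles: reactants 0, products 6 (Δn_gas = +6). Expansion shifts the system toward the side with more moles of gas — to the right.
Dilution lowers every aqueous concentration by the same factor. Δn_aq = 2 − 1 = +1, so the system shifts toward the side with more dissolved moles — to the right.
The individual effects push in opposite directions; without quantitative information the net direction cannot be determined.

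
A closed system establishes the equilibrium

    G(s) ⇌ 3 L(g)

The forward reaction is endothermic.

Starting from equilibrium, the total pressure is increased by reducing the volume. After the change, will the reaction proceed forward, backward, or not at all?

left

Gas moles: reactants 0, products 3 (Δn_gas = +3). Compression shifts the system toward the side with fewer moles of gas — to the left.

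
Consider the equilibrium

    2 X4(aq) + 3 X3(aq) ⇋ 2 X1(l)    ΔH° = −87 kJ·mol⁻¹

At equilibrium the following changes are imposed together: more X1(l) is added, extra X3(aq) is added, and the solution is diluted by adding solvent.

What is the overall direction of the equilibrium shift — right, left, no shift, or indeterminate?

X1 is a pure liquid; its activity is 1 regardless of amount, so Q is unaffected — no shift from this change.
Adding X3 (aq), a reactant, drives the reaction to the right.
Dilution lowers every aqueous concentration by the same factor. Δn_aq = 0 − 5 = -5, so the system shifts toward the side with more dissolved moles — to the left.
The individual effects push in opposite directions; without quantitative information the net direction cannot be determined.

cannot be determined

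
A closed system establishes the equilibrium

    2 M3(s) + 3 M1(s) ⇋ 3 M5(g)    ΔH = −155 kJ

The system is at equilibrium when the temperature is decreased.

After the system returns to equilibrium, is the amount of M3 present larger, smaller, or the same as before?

decreases

The forward reaction is exothermic. Lowering T favours the exothermic direction — shift to the right.
The net shift is to the right. M3 is a reactant, so its amount decreases.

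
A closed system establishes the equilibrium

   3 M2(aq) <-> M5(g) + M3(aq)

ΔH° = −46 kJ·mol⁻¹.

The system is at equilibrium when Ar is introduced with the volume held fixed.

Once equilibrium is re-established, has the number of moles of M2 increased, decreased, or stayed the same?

unchanged

At constant volume, adding an inert gas leaves every reacting species' partial pressure unchanged, so Q is unchanged — no shift from this change.
No net shift occurs, so the amount of M2 is unchanged.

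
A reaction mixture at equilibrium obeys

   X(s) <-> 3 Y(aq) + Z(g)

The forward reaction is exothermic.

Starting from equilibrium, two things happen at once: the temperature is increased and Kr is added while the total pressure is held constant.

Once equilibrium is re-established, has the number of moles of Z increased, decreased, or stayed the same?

The forward reaction is exothermic. Raising T favours the endothermic direction — shift to the left.
Adding inert gas at constant total pressure expands the volume and lowers every reacting partial pressure. With Δn_gas = 1 − 0 = +1, Q moves away from K toward the side with fewer gas moles, so the system shifts toward the side with more gas moles — to the right.
The two effects oppose each other, so the net shift — and hence the change in Z — cannot be determined from the given information.

cannot be determined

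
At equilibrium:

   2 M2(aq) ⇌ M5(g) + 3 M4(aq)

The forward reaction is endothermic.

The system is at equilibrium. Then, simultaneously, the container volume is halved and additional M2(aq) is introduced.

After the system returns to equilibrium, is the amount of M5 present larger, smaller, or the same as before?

cannot be determined

Gas moles: reactants 0, products 1 (Δn_gas = +1). Compression shifts the system toward the side with fewer moles of gas — to the left.
Adding M2 (aq), a reactant, drives the reaction to the right.
The two effects oppose each other, so the net shift — and hence the change in M5 — cannot be determined from the given information.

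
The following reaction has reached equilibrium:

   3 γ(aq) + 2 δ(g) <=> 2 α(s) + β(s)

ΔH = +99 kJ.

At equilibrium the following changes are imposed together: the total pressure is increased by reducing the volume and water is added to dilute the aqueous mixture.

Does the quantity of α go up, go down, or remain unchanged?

cannot be determined

Gas moles: reactants 2, products 0 (Δn_gas = -2). Compression shifts the system toward the side with fewer moles of gas — to the right.
Dilution lowers every aqueous concentration by the same factor. Δn_aq = 0 − 3 = -3, so the system shifts toward the side with more dissolved moles — to the left.
The two effects oppose each other, so the net shift — and hence the change in α — cannot be determined from the given information.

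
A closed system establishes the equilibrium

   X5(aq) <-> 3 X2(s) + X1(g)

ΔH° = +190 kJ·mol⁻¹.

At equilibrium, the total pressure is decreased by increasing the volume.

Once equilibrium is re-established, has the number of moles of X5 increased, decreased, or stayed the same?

Gas moles: reactants 0, products 1 (Δn_gas = +1). Expansion shifts the system toward the side with more moles of gas — to the right.
The net shift is to the right. X5 is a reactant, so its amount decreases.

decreases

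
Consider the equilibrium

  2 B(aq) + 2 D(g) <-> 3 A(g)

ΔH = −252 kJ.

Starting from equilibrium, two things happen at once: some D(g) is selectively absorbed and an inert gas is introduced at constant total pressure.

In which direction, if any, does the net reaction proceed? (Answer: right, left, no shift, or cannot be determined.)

Removing D (g), a reactant, drives the reaction to the left.
Adding inert gas at constant total pressure expands the volume and lowers every reacting partial pressure. With Δn_gas = 3 − 2 = +1, Q moves away from K toward the side with fewer gas moles, so the system shifts toward the side with more gas moles — to the right.
The individual effects push in opposite directions; without quantitative information the net direction cannot be determined.

cannot be determined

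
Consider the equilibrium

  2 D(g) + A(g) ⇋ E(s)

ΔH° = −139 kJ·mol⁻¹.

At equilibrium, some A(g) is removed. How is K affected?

The equilibrium constant depends only on temperature. This perturbation may move the position of equilibrium, but since T is unchanged, K itself is unchanged.

unchanged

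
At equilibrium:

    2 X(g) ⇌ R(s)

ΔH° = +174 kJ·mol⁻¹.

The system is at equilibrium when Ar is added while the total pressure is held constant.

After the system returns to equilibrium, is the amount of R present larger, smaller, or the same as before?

decreases

Adding inert gas at constant total pressure expands the volume and lowers every reacting partial pressure. With Δn_gas = 0 − 2 = -2, Q moves away from K toward the side with fewer gas moles, so the system shifts toward the side with more gas moles — to the left.
The net shift is to the left. R is a product, so its amount decreases.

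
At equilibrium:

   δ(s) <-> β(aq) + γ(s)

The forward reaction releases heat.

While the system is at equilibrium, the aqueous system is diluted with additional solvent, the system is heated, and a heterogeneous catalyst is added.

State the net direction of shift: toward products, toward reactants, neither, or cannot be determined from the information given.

Dilution lowers every aqueous concentration by the same factor. Δn_aq = 1 − 0 = +1, so the system shifts toward the side with more dissolved moles — to the right.
The forward reaction is exothermic. Raising T favours the endothermic direction — shift to the left.
A catalyst speeds both forward and reverse rates equally; it changes neither Q nor K — no shift from this change.
The individual effects push in opposite directions; without quantitative information the net direction cannot be determined.

cannot be determined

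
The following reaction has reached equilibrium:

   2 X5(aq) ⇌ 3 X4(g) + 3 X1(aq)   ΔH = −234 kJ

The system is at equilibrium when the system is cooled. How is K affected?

K depends on temperature via the van 't Hoff relation. The forward reaction is exothermic, so lowering T increases K.

increases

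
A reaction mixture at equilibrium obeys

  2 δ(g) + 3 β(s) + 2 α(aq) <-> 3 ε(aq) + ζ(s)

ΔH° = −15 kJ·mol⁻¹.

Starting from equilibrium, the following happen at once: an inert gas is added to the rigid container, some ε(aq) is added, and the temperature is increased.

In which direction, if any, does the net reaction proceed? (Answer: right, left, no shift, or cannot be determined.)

left

At constant volume, adding an inert gas leaves every reacting species' partial pressure unchanged, so Q is unchanged — no shift from this change.
Adding ε (aq), a product, drives the reaction to the left.
The forward reaction is exothermic. Raising T favours the endothermic direction — shift to the left.
Only the nonzero effect(s) matter; the net shift is to the left.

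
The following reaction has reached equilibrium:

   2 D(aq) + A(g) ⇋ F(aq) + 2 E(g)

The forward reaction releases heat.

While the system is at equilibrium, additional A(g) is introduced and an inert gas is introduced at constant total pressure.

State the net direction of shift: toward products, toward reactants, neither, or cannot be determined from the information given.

right

Adding A (g), a reactant, drives the reaction to the right.
Adding inert gas at constant total pressure expands the volume and lowers every reacting partial pressure. With Δn_gas = 2 − 1 = +1, Q moves away from K toward the side with fewer gas moles, so the system shifts toward the side with more gas moles — to the right.
All effects act in the same direction — net shift to the right.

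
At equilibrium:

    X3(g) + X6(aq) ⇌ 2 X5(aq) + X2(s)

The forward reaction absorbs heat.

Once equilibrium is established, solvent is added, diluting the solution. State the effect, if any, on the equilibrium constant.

The equilibrium constant depends only on temperature. This perturbation may move the position of equilibrium, but since T is unchanged, K itself is unchanged.

unchanged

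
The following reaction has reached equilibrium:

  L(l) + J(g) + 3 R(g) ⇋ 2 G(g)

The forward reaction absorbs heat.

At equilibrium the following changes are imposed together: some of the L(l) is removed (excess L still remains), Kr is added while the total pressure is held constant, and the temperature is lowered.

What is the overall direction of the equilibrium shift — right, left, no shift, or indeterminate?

L is a pure liquid; its activity is 1 regardless of amount, so Q is unaffected — no shift from this change.
Adding inert gas at constant total pressure expands the volume and lowers every reacting partial pressure. With Δn_gas = 2 − 4 = -2, Q moves away from K toward the side with fewer gas moles, so the system shifts toward the side with more gas moles — to the left.
The forward reaction is endothermic. Lowering T favours the exothermic direction — shift to the left.
Only the nonzero effect(s) matter; the net shift is to the left.

left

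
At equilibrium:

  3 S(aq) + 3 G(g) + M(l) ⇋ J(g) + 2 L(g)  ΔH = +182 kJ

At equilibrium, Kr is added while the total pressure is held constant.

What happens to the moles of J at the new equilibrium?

Adding inert gas at constant total pressure expands the volume, scaling every reacting partial pressure by the same factor. Δn_gas = 3 − 3 = 0, so Q is unchanged — no shift.
No net shift occurs, so the amount of J is unchanged.

unchanged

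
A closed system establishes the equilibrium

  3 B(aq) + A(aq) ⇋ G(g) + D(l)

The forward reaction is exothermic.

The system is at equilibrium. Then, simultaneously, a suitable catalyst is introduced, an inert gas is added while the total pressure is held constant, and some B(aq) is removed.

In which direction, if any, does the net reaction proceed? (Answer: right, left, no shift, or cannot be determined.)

A catalyst speeds both forward and reverse rates equally; it changes neither Q nor K — no shift from this change.
Adding inert gas at constant total pressure expands the volume and lowers every reacting partial pressure. With Δn_gas = 1 − 0 = +1, Q moves away from K toward the side with fewer gas moles, so the system shifts toward the side with more gas moles — to the right.
Removing B (aq), a reactant, drives the reaction to the left.
The individual effects push in opposite directions; without quantitative information the net direction cannot be determined.

cannot be determined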